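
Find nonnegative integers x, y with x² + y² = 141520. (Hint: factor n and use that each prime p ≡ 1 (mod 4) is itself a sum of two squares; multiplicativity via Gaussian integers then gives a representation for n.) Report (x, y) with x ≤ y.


Step 1: Factor n = 141520 = 2^4 · 5 · 29 · 61.
Step 2: Check the mod-4 condition on each prime factor: 2 = 2 (special); 5 ≡ 1 (mod 4), exponent 1; 29 ≡ 1 (mod 4), exponent 1; 61 ≡ 1 (mod 4), exponent 1.
All primes ≡ 3 (mod 4) appear to even exponent (or don't appear), so by the two-squares theorem n IS expressible as a sum of two squares.
Step 3: Build a representation. Group n = k² · m with k = 4 and m = 5 · 29 · 61 = 8845 (a product of primes ≡ 1 (mod 4)); a representation of m scales to one of n via (k·x)² + (k·y)² = k²(x² + y²). Each prime p ≡ 1 (mod 4) is itself a sum of two squares; find a² by testing p − a² for a perfect square:
  5: 5 − 1² = 4 = 2² ⇒ 5 = 1² + 2².
  29: 29 − 1² = 28, 29 − 2² = 25 = 5² ⇒ 29 = 2² + 5².
  61: 61 − 1² = 60, 61 − 2² = 57, 61 − 3² = 52, 61 − 4² = 45, 61 − 5² = 36 = 6² ⇒ 61 = 5² + 6².
  Combine using the Brahmagupta–Fibonacci identity (a² + b²)(c² + d²) = (ac − bd)² + (ad + bc)² = (ac + bd)² + (ad − bc)²:
  5 · 29 = 145: from (1² + 2²)(2² + 5²), take (1·2 − 2·5, 1·5 + 2·2) = (2 − 10, 5 + 4) = (-8, 9); dropping signs (only squares matter) gives (8, 9); check 8² + 9² = 64 + 81 = 145 ✓.
  145 · 61 = 8845: from (8² + 9²)(5² + 6²), take (8·5 − 9·6, 8·6 + 9·5) = (40 − 54, 48 + 45) = (-14, 93); dropping signs (only squares matter) gives (14, 93); check 14² + 93² = 196 + 8649 = 8845 ✓.
  Scale by k = 4: (4·14, 4·93) = (56, 372).
Step 4: Order so x ≤ y and verify: 56² + 372² = 3136 + 138384 = 141520 = n. ✓

n = 141520 = 56² + 372² (one valid representation with x ≤ y).


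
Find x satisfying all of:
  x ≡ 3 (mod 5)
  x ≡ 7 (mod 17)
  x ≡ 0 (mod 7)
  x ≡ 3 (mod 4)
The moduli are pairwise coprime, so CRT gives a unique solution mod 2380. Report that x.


Product of moduli M = 5 · 17 · 7 · 4 = 2380.
Merge one congruence at a time:
  Start: x ≡ 3 (mod 5).
  Combine with x ≡ 7 (mod 17); new modulus lcm = 85.
    Write x = 3 + 5·t and substitute into x ≡ 7 (mod 17): 5·t ≡ 7 − 3 = 4 (mod 17).
    The inverse of 5 mod 17 is 7 (since 5·7 = 35 = 2·17 + 1), so t ≡ 7·4 = 28 ≡ 11 (mod 17).
    Then x = 3 + 5·11 = 58, valid modulo lcm(5, 17) = 85: x ≡ 58 (mod 85).
  Combine with x ≡ 0 (mod 7); new modulus lcm = 595.
    Write x = 58 + 85·t and substitute into x ≡ 0 (mod 7): 85·t ≡ 0 − 58 = -58 (mod 7).
    Reduce coefficients mod 7: 1·t ≡ 5 (mod 7).
    So t ≡ 5 (mod 7).
    Then x = 58 + 85·5 = 483, valid modulo lcm(85, 7) = 595: x ≡ 483 (mod 595).
  Combine with x ≡ 3 (mod 4); new modulus lcm = 2380.
    Write x = 483 + 595·t and substitute into x ≡ 3 (mod 4): 595·t ≡ 3 − 483 = -480 (mod 4).
    Reduce coefficients mod 4: 3·t ≡ 0 (mod 4).
    The inverse of 3 mod 4 is 3 (since 3·3 = 9 = 2·4 + 1), so t ≡ 3·0 = 0 ≡ 0 (mod 4).
    Then x = 483 + 595·0 = 483, valid modulo lcm(595, 4) = 2380: x ≡ 483 (mod 2380).
Verify against each original: 483 mod 5 = 3, 483 mod 17 = 7, 483 mod 7 = 0, 483 mod 4 = 3.

x ≡ 483 (mod 2380).


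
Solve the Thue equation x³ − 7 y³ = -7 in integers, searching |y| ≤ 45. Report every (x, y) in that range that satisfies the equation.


The equation is x³ - 7y³ = -7. For fixed y, x³ = 7·y³ − 7, so a solution requires the RHS to be a perfect cube.
Strategy: iterate y from -45 to 45, compute RHS = 7·y³ − 7, and check whether it is a (positive or negative) perfect cube.
Check small values of y:
  y = 0: RHS = -7 is not a perfect cube.
  y = 1: RHS = 0 = (0)³ ⇒ x = 0 works.
  y = -1: RHS = -14 is not a perfect cube.
  y = 2: RHS = 49 is not a perfect cube.
  y = -2: RHS = -63 is not a perfect cube.
  y = 3: RHS = 182 is not a perfect cube.
  y = -3: RHS = -196 is not a perfect cube.
Continuing the search up to |y| = 45 finds no further solutions beyond those listed.
Collected solutions: (0, 1).

Solutions (with |y| ≤ 45): (0, 1).


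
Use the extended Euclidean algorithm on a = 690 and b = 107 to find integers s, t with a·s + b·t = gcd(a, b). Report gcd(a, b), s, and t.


Euclidean algorithm on (690, 107) — divide until remainder is 0:
  690 = 6 · 107 + 48
  107 = 2 · 48 + 11
  48 = 4 · 11 + 4
  11 = 2 · 4 + 3
  4 = 1 · 3 + 1
  3 = 3 · 1 + 0
gcd(690, 107) = 1.
Track Bezout coefficients alongside the remainders: start with r₀ = 690 = a·1 + b·0 (s = 1, t = 0) and r₁ = 107 = a·0 + b·1 (s = 0, t = 1); each new remainder r_{k+1} = r_{k-1} − q_k·r_k inherits s_{k+1} = s_{k-1} − q_k·s_k, t_{k+1} = t_{k-1} − q_k·t_k, so r_k = a·s_k + b·t_k at every step:
  q = 6: r = 48, s = 1 − 6·0 = 1, t = 0 − 6·1 = -6  (check: 690·1 + 107·(-6) = 48)
  q = 2: r = 11, s = 0 − 2·1 = -2, t = 1 − 2·(-6) = 13  (check: 690·(-2) + 107·13 = 11)
  q = 4: r = 4, s = 1 − 4·(-2) = 9, t = -6 − 4·13 = -58  (check: 690·9 + 107·(-58) = 4)
  q = 2: r = 3, s = -2 − 2·9 = -20, t = 13 − 2·(-58) = 129  (check: 690·(-20) + 107·129 = 3)
  q = 1: r = 1, s = 9 − 1·(-20) = 29, t = -58 − 1·129 = -187  (check: 690·29 + 107·(-187) = 1)
The row with r = 1 (the gcd) gives the Bezout coefficients s = 29, t = -187.
Result: 690 · (29) + 107 · (-187) = 1.

gcd(690, 107) = 1; s = 29, t = -187 (check: 690·29 + 107·(-187) = 1).


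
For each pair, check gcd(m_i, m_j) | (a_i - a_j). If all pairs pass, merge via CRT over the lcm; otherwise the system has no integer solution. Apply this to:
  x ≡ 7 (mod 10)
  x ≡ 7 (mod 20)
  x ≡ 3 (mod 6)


Moduli 10, 20, 6 are not pairwise coprime, so CRT works modulo lcm(m_i) when all pairwise compatibility conditions hold.
Pairwise compatibility: gcd(m_i, m_j) must divide a_i - a_j for every pair.
Merge one congruence at a time:
  Start: x ≡ 7 (mod 10).
  Combine with x ≡ 7 (mod 20): gcd(10, 20) = 10; 7 - 7 = 0, which IS divisible by 10, so compatible.
    Write x = 7 + 10·t and substitute into x ≡ 7 (mod 20): 10·t ≡ 7 − 7 = 0 (mod 20).
    Divide the congruence (and modulus) by g = 10: 1·t ≡ 0 (mod 2).
    So t ≡ 0 (mod 2).
    Then x = 7 + 10·0 = 7, valid modulo lcm(10, 20) = 20: x ≡ 7 (mod 20).
  Combine with x ≡ 3 (mod 6): gcd(20, 6) = 2; 3 - 7 = -4, which IS divisible by 2, so compatible.
    Write x = 7 + 20·t and substitute into x ≡ 3 (mod 6): 20·t ≡ 3 − 7 = -4 (mod 6).
    Divide the congruence (and modulus) by g = 2: 10·t ≡ -2 (mod 3).
    Reduce coefficients mod 3: 1·t ≡ 1 (mod 3).
    So t ≡ 1 (mod 3).
    Then x = 7 + 20·1 = 27, valid modulo lcm(20, 6) = 60: x ≡ 27 (mod 60).
Verify: 27 mod 10 = 7, 27 mod 20 = 7, 27 mod 6 = 3.

x ≡ 27 (mod 60).


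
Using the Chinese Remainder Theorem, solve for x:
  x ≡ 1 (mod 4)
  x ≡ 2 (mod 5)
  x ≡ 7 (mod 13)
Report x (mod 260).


Moduli 4, 5, 13 are pairwise coprime; by CRT there is a unique solution modulo M = 4 · 5 · 13 = 260.
Solve pairwise, accumulating the modulus:
  Start with x ≡ 1 (mod 4).
  Combine with x ≡ 2 (mod 5): since gcd(4, 5) = 1, we get a unique residue mod 20.
    Write x = 1 + 4·t and substitute into x ≡ 2 (mod 5): 4·t ≡ 2 − 1 = 1 (mod 5).
    The inverse of 4 mod 5 is 4 (since 4·4 = 16 = 3·5 + 1), so t ≡ 4·1 = 4 ≡ 4 (mod 5).
    Then x = 1 + 4·4 = 17, valid modulo lcm(4, 5) = 20: x ≡ 17 (mod 20).
  Combine with x ≡ 7 (mod 13): since gcd(20, 13) = 1, we get a unique residue mod 260.
    Write x = 17 + 20·t and substitute into x ≡ 7 (mod 13): 20·t ≡ 7 − 17 = -10 (mod 13).
    Reduce coefficients mod 13: 7·t ≡ 3 (mod 13).
    The inverse of 7 mod 13 is 2 (since 7·2 = 14 = 1·13 + 1), so t ≡ 2·3 = 6 ≡ 6 (mod 13).
    Then x = 17 + 20·6 = 137, valid modulo lcm(20, 13) = 260: x ≡ 137 (mod 260).
Verify: 137 mod 4 = 1 ✓, 137 mod 5 = 2 ✓, 137 mod 13 = 7 ✓.

x ≡ 137 (mod 260).


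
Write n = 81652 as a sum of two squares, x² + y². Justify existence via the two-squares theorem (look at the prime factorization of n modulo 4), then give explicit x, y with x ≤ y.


Step 1: Factor n = 81652 = 2^2 · 137 · 149.
Step 2: Check the mod-4 condition on each prime factor: 2 = 2 (special); 137 ≡ 1 (mod 4), exponent 1; 149 ≡ 1 (mod 4), exponent 1.
All primes ≡ 3 (mod 4) appear to even exponent (or don't appear), so by the two-squares theorem n IS expressible as a sum of two squares.
Step 3: Build a representation. Group n = k² · m with k = 2 and m = 137 · 149 = 20413 (a product of primes ≡ 1 (mod 4)); a representation of m scales to one of n via (k·x)² + (k·y)² = k²(x² + y²). Each prime p ≡ 1 (mod 4) is itself a sum of two squares; find a² by testing p − a² for a perfect square:
  137: 137 − 1² = 136, 137 − 2² = 133, 137 − 3² = 128, 137 − 4² = 121 = 11² ⇒ 137 = 4² + 11².
  149: 149 − 1² = 148, 149 − 2² = 145, 149 − 3² = 140, 149 − 4² = 133, 149 − 5² = 124, 149 − 6² = 113, 149 − 7² = 100 = 10² ⇒ 149 = 7² + 10².
  Combine using the Brahmagupta–Fibonacci identity (a² + b²)(c² + d²) = (ac − bd)² + (ad + bc)² = (ac + bd)² + (ad − bc)²:
  137 · 149 = 20413: from (4² + 11²)(7² + 10²), take (4·7 − 11·10, 4·10 + 11·7) = (28 − 110, 40 + 77) = (-82, 117); dropping signs (only squares matter) gives (82, 117); check 82² + 117² = 6724 + 13689 = 20413 ✓.
  Scale by k = 2: (2·82, 2·117) = (164, 234).
Step 4: Order so x ≤ y and verify: 164² + 234² = 26896 + 54756 = 81652 = n. ✓

n = 81652 = 164² + 234² (one valid representation with x ≤ y).


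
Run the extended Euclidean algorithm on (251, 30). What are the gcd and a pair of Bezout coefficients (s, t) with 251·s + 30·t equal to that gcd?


Euclidean algorithm on (251, 30) — divide until remainder is 0:
  251 = 8 · 30 + 11
  30 = 2 · 11 + 8
  11 = 1 · 8 + 3
  8 = 2 · 3 + 2
  3 = 1 · 2 + 1
  2 = 2 · 1 + 0
gcd(251, 30) = 1.
Track Bezout coefficients alongside the remainders: start with r₀ = 251 = a·1 + b·0 (s = 1, t = 0) and r₁ = 30 = a·0 + b·1 (s = 0, t = 1); each new remainder r_{k+1} = r_{k-1} − q_k·r_k inherits s_{k+1} = s_{k-1} − q_k·s_k, t_{k+1} = t_{k-1} − q_k·t_k, so r_k = a·s_k + b·t_k at every step:
  q = 8: r = 11, s = 1 − 8·0 = 1, t = 0 − 8·1 = -8  (check: 251·1 + 30·(-8) = 11)
  q = 2: r = 8, s = 0 − 2·1 = -2, t = 1 − 2·(-8) = 17  (check: 251·(-2) + 30·17 = 8)
  q = 1: r = 3, s = 1 − 1·(-2) = 3, t = -8 − 1·17 = -25  (check: 251·3 + 30·(-25) = 3)
  q = 2: r = 2, s = -2 − 2·3 = -8, t = 17 − 2·(-25) = 67  (check: 251·(-8) + 30·67 = 2)
  q = 1: r = 1, s = 3 − 1·(-8) = 11, t = -25 − 1·67 = -92  (check: 251·11 + 30·(-92) = 1)
The row with r = 1 (the gcd) gives the Bezout coefficients s = 11, t = -92.
Result: 251 · (11) + 30 · (-92) = 1.

gcd(251, 30) = 1; s = 11, t = -92 (check: 251·11 + 30·(-92) = 1).


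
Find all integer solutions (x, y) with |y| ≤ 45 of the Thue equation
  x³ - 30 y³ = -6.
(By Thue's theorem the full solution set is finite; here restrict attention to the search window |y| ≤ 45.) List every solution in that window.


The equation is x³ - 30y³ = -6. For fixed y, x³ = 30·y³ − 6, so a solution requires the RHS to be a perfect cube.
Strategy: iterate y from -45 to 45, compute RHS = 30·y³ − 6, and check whether it is a (positive or negative) perfect cube.
Check small values of y:
  y = 0: RHS = -6 is not a perfect cube.
  y = 1: RHS = 24 is not a perfect cube.
  y = -1: RHS = -36 is not a perfect cube.
  y = 2: RHS = 234 is not a perfect cube.
  y = -2: RHS = -246 is not a perfect cube.
  y = 3: RHS = 804 is not a perfect cube.
  y = -3: RHS = -816 is not a perfect cube.
Continuing the search up to |y| = 45 finds no solutions either.
No (x, y) in the scanned range satisfies the equation.

No integer solutions with |y| ≤ 45.


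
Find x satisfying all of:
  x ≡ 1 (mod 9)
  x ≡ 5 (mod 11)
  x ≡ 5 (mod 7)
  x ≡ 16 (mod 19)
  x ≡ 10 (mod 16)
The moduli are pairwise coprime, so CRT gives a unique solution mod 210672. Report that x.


Product of moduli M = 9 · 11 · 7 · 19 · 16 = 210672.
Merge one congruence at a time:
  Start: x ≡ 1 (mod 9).
  Combine with x ≡ 5 (mod 11); new modulus lcm = 99.
    Write x = 1 + 9·t and substitute into x ≡ 5 (mod 11): 9·t ≡ 5 − 1 = 4 (mod 11).
    The inverse of 9 mod 11 is 5 (since 9·5 = 45 = 4·11 + 1), so t ≡ 5·4 = 20 ≡ 9 (mod 11).
    Then x = 1 + 9·9 = 82, valid modulo lcm(9, 11) = 99: x ≡ 82 (mod 99).
  Combine with x ≡ 5 (mod 7); new modulus lcm = 693.
    Write x = 82 + 99·t and substitute into x ≡ 5 (mod 7): 99·t ≡ 5 − 82 = -77 (mod 7).
    Reduce coefficients mod 7: 1·t ≡ 0 (mod 7).
    So t ≡ 0 (mod 7).
    Then x = 82 + 99·0 = 82, valid modulo lcm(99, 7) = 693: x ≡ 82 (mod 693).
  Combine with x ≡ 16 (mod 19); new modulus lcm = 13167.
    Write x = 82 + 693·t and substitute into x ≡ 16 (mod 19): 693·t ≡ 16 − 82 = -66 (mod 19).
    Reduce coefficients mod 19: 9·t ≡ 10 (mod 19).
    The inverse of 9 mod 19 is 17 (since 9·17 = 153 = 8·19 + 1), so t ≡ 17·10 = 170 ≡ 18 (mod 19).
    Then x = 82 + 693·18 = 12556, valid modulo lcm(693, 19) = 13167: x ≡ 12556 (mod 13167).
  Combine with x ≡ 10 (mod 16); new modulus lcm = 210672.
    Write x = 12556 + 13167·t and substitute into x ≡ 10 (mod 16): 13167·t ≡ 10 − 12556 = -12546 (mod 16).
    Reduce coefficients mod 16: 15·t ≡ 14 (mod 16).
    The inverse of 15 mod 16 is 15 (since 15·15 = 225 = 14·16 + 1), so t ≡ 15·14 = 210 ≡ 2 (mod 16).
    Then x = 12556 + 13167·2 = 38890, valid modulo lcm(13167, 16) = 210672: x ≡ 38890 (mod 210672).
Verify against each original: 38890 mod 9 = 1, 38890 mod 11 = 5, 38890 mod 7 = 5, 38890 mod 19 = 16, 38890 mod 16 = 10.

x ≡ 38890 (mod 210672).


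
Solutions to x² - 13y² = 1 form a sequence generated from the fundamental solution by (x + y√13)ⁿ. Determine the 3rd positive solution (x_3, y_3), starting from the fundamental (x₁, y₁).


Step 1: Find the fundamental solution (x₁, y₁) of x² - 13y² = 1.
  Expand √13 as a continued fraction. a₀ = ⌊√13⌋ = 3; iterate m_{k+1} = d_k·a_k − m_k, d_{k+1} = (13 − m_{k+1}²)/d_k, a_{k+1} = ⌊(a₀ + m_{k+1})/d_{k+1}⌋ (starting m₀ = 0, d₀ = 1), with convergents p_k = a_k·p_{k-1} + p_{k-2}, q_k = a_k·q_{k-1} + q_{k-2} (p₋₁ = 1, q₋₁ = 0):
  k = 0: a₀ = 3; p₀/q₀ = 3/1; p₀² − 13·q₀² = 9 − 13 = -4.
  k = 1: m = 3, d = 4, a = ⌊(3 + 3)/4⌋ = 1; p/q = (1·3 + 1)/(1·1 + 0) = 4/1; p² − 13·q² = 16 − 13 = 3.
  k = 2: m = 1, d = 3, a = ⌊(3 + 1)/3⌋ = 1; p/q = (1·4 + 3)/(1·1 + 1) = 7/2; p² − 13·q² = 49 − 52 = -3.
  k = 3: m = 2, d = 3, a = ⌊(3 + 2)/3⌋ = 1; p/q = (1·7 + 4)/(1·2 + 1) = 11/3; p² − 13·q² = 121 − 117 = 4.
  k = 4: m = 1, d = 4, a = ⌊(3 + 1)/4⌋ = 1; p/q = (1·11 + 7)/(1·3 + 2) = 18/5; p² − 13·q² = 324 − 325 = -1.
  k = 5: m = 3, d = 1, a = ⌊(3 + 3)/1⌋ = 6; p/q = (6·18 + 11)/(6·5 + 3) = 119/33; p² − 13·q² = 14161 − 14157 = 4.
  k = 6: m = 3, d = 4, a = ⌊(3 + 3)/4⌋ = 1; p/q = (1·119 + 18)/(1·33 + 5) = 137/38; p² − 13·q² = 18769 − 18772 = -3.
  k = 7: m = 1, d = 3, a = ⌊(3 + 1)/3⌋ = 1; p/q = (1·137 + 119)/(1·38 + 33) = 256/71; p² − 13·q² = 65536 − 65533 = 3.
  k = 8: m = 2, d = 3, a = ⌊(3 + 2)/3⌋ = 1; p/q = (1·256 + 137)/(1·71 + 38) = 393/109; p² − 13·q² = 154449 − 154453 = -4.
  k = 9: m = 1, d = 4, a = ⌊(3 + 1)/4⌋ = 1; p/q = (1·393 + 256)/(1·109 + 71) = 649/180; p² − 13·q² = 421201 − 421200 = 1.
  The first convergent with p² − 13·q² = 1 gives the fundamental solution (x₁, y₁) = (649, 180).
Step 2: Apply the recurrence (x_{n+1}, y_{n+1}) = (x₁x_n + 13y₁y_n, x₁y_n + y₁x_n) repeatedly.
  From (x_1, y_1) = (649, 180): x_2 = 649·649 + 13·180·180 = 842401; y_2 = 649·180 + 180·649 = 233640.
  From (x_2, y_2) = (842401, 233640): x_3 = 649·842401 + 13·180·233640 = 1093435849; y_3 = 649·233640 + 180·842401 = 303264540.
Step 3: Verify x_3² - 13·y_3² = 1195601955878350801 - 1195601955878350800 = 1 (should be 1). ✓

(x_1, y_1) = (649, 180); (x_3, y_3) = (1093435849, 303264540).


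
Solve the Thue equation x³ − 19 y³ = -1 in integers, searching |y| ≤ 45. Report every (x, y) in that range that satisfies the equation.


The equation is x³ - 19y³ = -1. For fixed y, x³ = 19·y³ − 1, so a solution requires the RHS to be a perfect cube.
Strategy: iterate y from -45 to 45, compute RHS = 19·y³ − 1, and check whether it is a (positive or negative) perfect cube.
Check small values of y:
  y = 0: RHS = -1 = (-1)³ ⇒ x = -1 works.
  y = 1: RHS = 18 is not a perfect cube.
  y = -1: RHS = -20 is not a perfect cube.
  y = 2: RHS = 151 is not a perfect cube.
  y = -2: RHS = -153 is not a perfect cube.
  y = 3: RHS = 512 = (8)³ ⇒ x = 8 works.
  y = -3: RHS = -514 is not a perfect cube.
Continuing the search up to |y| = 45 finds no further solutions beyond those listed.
Collected solutions: (-1, 0), (8, 3).

Solutions (with |y| ≤ 45): (-1, 0), (8, 3).


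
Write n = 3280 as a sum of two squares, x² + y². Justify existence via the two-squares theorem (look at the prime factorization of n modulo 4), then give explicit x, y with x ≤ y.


Step 1: Factor n = 3280 = 2^4 · 5 · 41.
Step 2: Check the mod-4 condition on each prime factor: 2 = 2 (special); 5 ≡ 1 (mod 4), exponent 1; 41 ≡ 1 (mod 4), exponent 1.
All primes ≡ 3 (mod 4) appear to even exponent (or don't appear), so by the two-squares theorem n IS expressible as a sum of two squares.
Step 3: Build a representation. Group n = k² · m with k = 4 and m = 5 · 41 = 205 (a product of primes ≡ 1 (mod 4)); a representation of m scales to one of n via (k·x)² + (k·y)² = k²(x² + y²). Each prime p ≡ 1 (mod 4) is itself a sum of two squares; find a² by testing p − a² for a perfect square:
  5: 5 − 1² = 4 = 2² ⇒ 5 = 1² + 2².
  41: 41 − 1² = 40, 41 − 2² = 37, 41 − 3² = 32, 41 − 4² = 25 = 5² ⇒ 41 = 4² + 5².
  Combine using the Brahmagupta–Fibonacci identity (a² + b²)(c² + d²) = (ac − bd)² + (ad + bc)² = (ac + bd)² + (ad − bc)²:
  5 · 41 = 205: from (1² + 2²)(4² + 5²), take (1·4 − 2·5, 1·5 + 2·4) = (4 − 10, 5 + 8) = (-6, 13); dropping signs (only squares matter) gives (6, 13); check 6² + 13² = 36 + 169 = 205 ✓.
  Scale by k = 4: (4·6, 4·13) = (24, 52).
Step 4: Order so x ≤ y and verify: 24² + 52² = 576 + 2704 = 3280 = n. ✓

n = 3280 = 24² + 52² (one valid representation with x ≤ y).


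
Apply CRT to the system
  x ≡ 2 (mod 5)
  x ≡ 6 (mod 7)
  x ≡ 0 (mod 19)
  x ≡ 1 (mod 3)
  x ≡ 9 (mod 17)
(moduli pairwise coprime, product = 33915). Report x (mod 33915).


Product of moduli M = 5 · 7 · 19 · 3 · 17 = 33915.
Merge one congruence at a time:
  Start: x ≡ 2 (mod 5).
  Combine with x ≡ 6 (mod 7); new modulus lcm = 35.
    Write x = 2 + 5·t and substitute into x ≡ 6 (mod 7): 5·t ≡ 6 − 2 = 4 (mod 7).
    The inverse of 5 mod 7 is 3 (since 5·3 = 15 = 2·7 + 1), so t ≡ 3·4 = 12 ≡ 5 (mod 7).
    Then x = 2 + 5·5 = 27, valid modulo lcm(5, 7) = 35: x ≡ 27 (mod 35).
  Combine with x ≡ 0 (mod 19); new modulus lcm = 665.
    Write x = 27 + 35·t and substitute into x ≡ 0 (mod 19): 35·t ≡ 0 − 27 = -27 (mod 19).
    Reduce coefficients mod 19: 16·t ≡ 11 (mod 19).
    The inverse of 16 mod 19 is 6 (since 16·6 = 96 = 5·19 + 1), so t ≡ 6·11 = 66 ≡ 9 (mod 19).
    Then x = 27 + 35·9 = 342, valid modulo lcm(35, 19) = 665: x ≡ 342 (mod 665).
  Combine with x ≡ 1 (mod 3); new modulus lcm = 1995.
    Write x = 342 + 665·t and substitute into x ≡ 1 (mod 3): 665·t ≡ 1 − 342 = -341 (mod 3).
    Reduce coefficients mod 3: 2·t ≡ 1 (mod 3).
    The inverse of 2 mod 3 is 2 (since 2·2 = 4 = 1·3 + 1), so t ≡ 2·1 = 2 ≡ 2 (mod 3).
    Then x = 342 + 665·2 = 1672, valid modulo lcm(665, 3) = 1995: x ≡ 1672 (mod 1995).
  Combine with x ≡ 9 (mod 17); new modulus lcm = 33915.
    Write x = 1672 + 1995·t and substitute into x ≡ 9 (mod 17): 1995·t ≡ 9 − 1672 = -1663 (mod 17).
    Reduce coefficients mod 17: 6·t ≡ 3 (mod 17).
    The inverse of 6 mod 17 is 3 (since 6·3 = 18 = 1·17 + 1), so t ≡ 3·3 = 9 ≡ 9 (mod 17).
    Then x = 1672 + 1995·9 = 19627, valid modulo lcm(1995, 17) = 33915: x ≡ 19627 (mod 33915).
Verify against each original: 19627 mod 5 = 2, 19627 mod 7 = 6, 19627 mod 19 = 0, 19627 mod 3 = 1, 19627 mod 17 = 9.

x ≡ 19627 (mod 33915).


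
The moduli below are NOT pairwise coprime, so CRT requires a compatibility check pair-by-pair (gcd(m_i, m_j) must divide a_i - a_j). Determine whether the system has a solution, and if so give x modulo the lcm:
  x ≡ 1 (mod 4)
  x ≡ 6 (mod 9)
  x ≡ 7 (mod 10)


Moduli 4, 9, 10 are not pairwise coprime, so CRT works modulo lcm(m_i) when all pairwise compatibility conditions hold.
Pairwise compatibility: gcd(m_i, m_j) must divide a_i - a_j for every pair.
Merge one congruence at a time:
  Start: x ≡ 1 (mod 4).
  Combine with x ≡ 6 (mod 9): gcd(4, 9) = 1; 6 - 1 = 5, which IS divisible by 1, so compatible.
    Write x = 1 + 4·t and substitute into x ≡ 6 (mod 9): 4·t ≡ 6 − 1 = 5 (mod 9).
    The inverse of 4 mod 9 is 7 (since 4·7 = 28 = 3·9 + 1), so t ≡ 7·5 = 35 ≡ 8 (mod 9).
    Then x = 1 + 4·8 = 33, valid modulo lcm(4, 9) = 36: x ≡ 33 (mod 36).
  Combine with x ≡ 7 (mod 10): gcd(36, 10) = 2; 7 - 33 = -26, which IS divisible by 2, so compatible.
    Write x = 33 + 36·t and substitute into x ≡ 7 (mod 10): 36·t ≡ 7 − 33 = -26 (mod 10).
    Divide the congruence (and modulus) by g = 2: 18·t ≡ -13 (mod 5).
    Reduce coefficients mod 5: 3·t ≡ 2 (mod 5).
    The inverse of 3 mod 5 is 2 (since 3·2 = 6 = 1·5 + 1), so t ≡ 2·2 = 4 ≡ 4 (mod 5).
    Then x = 33 + 36·4 = 177, valid modulo lcm(36, 10) = 180: x ≡ 177 (mod 180).
Verify: 177 mod 4 = 1, 177 mod 9 = 6, 177 mod 10 = 7.

x ≡ 177 (mod 180).


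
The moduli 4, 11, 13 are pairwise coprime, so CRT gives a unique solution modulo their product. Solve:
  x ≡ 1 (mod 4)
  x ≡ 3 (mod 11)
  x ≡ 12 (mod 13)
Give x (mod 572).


Moduli 4, 11, 13 are pairwise coprime; by CRT there is a unique solution modulo M = 4 · 11 · 13 = 572.
Solve pairwise, accumulating the modulus:
  Start with x ≡ 1 (mod 4).
  Combine with x ≡ 3 (mod 11): since gcd(4, 11) = 1, we get a unique residue mod 44.
    Write x = 1 + 4·t and substitute into x ≡ 3 (mod 11): 4·t ≡ 3 − 1 = 2 (mod 11).
    The inverse of 4 mod 11 is 3 (since 4·3 = 12 = 1·11 + 1), so t ≡ 3·2 = 6 ≡ 6 (mod 11).
    Then x = 1 + 4·6 = 25, valid modulo lcm(4, 11) = 44: x ≡ 25 (mod 44).
  Combine with x ≡ 12 (mod 13): since gcd(44, 13) = 1, we get a unique residue mod 572.
    Write x = 25 + 44·t and substitute into x ≡ 12 (mod 13): 44·t ≡ 12 − 25 = -13 (mod 13).
    Reduce coefficients mod 13: 5·t ≡ 0 (mod 13).
    The inverse of 5 mod 13 is 8 (since 5·8 = 40 = 3·13 + 1), so t ≡ 8·0 = 0 ≡ 0 (mod 13).
    Then x = 25 + 44·0 = 25, valid modulo lcm(44, 13) = 572: x ≡ 25 (mod 572).
Verify: 25 mod 4 = 1 ✓, 25 mod 11 = 3 ✓, 25 mod 13 = 12 ✓.

x ≡ 25 (mod 572).


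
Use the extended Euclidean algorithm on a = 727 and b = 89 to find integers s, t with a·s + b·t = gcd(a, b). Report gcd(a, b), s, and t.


Euclidean algorithm on (727, 89) — divide until remainder is 0:
  727 = 8 · 89 + 15
  89 = 5 · 15 + 14
  15 = 1 · 14 + 1
  14 = 14 · 1 + 0
gcd(727, 89) = 1.
Track Bezout coefficients alongside the remainders: start with r₀ = 727 = a·1 + b·0 (s = 1, t = 0) and r₁ = 89 = a·0 + b·1 (s = 0, t = 1); each new remainder r_{k+1} = r_{k-1} − q_k·r_k inherits s_{k+1} = s_{k-1} − q_k·s_k, t_{k+1} = t_{k-1} − q_k·t_k, so r_k = a·s_k + b·t_k at every step:
  q = 8: r = 15, s = 1 − 8·0 = 1, t = 0 − 8·1 = -8  (check: 727·1 + 89·(-8) = 15)
  q = 5: r = 14, s = 0 − 5·1 = -5, t = 1 − 5·(-8) = 41  (check: 727·(-5) + 89·41 = 14)
  q = 1: r = 1, s = 1 − 1·(-5) = 6, t = -8 − 1·41 = -49  (check: 727·6 + 89·(-49) = 1)
The row with r = 1 (the gcd) gives the Bezout coefficients s = 6, t = -49.
Result: 727 · (6) + 89 · (-49) = 1.

gcd(727, 89) = 1; s = 6, t = -49 (check: 727·6 + 89·(-49) = 1).


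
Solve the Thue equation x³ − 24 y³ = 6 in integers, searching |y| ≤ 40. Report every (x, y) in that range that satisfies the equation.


The equation is x³ - 24y³ = 6. For fixed y, x³ = 24·y³ + 6, so a solution requires the RHS to be a perfect cube.
Strategy: iterate y from -40 to 40, compute RHS = 24·y³ + 6, and check whether it is a (positive or negative) perfect cube.
Check small values of y:
  y = 0: RHS = 6 is not a perfect cube.
  y = 1: RHS = 30 is not a perfect cube.
  y = -1: RHS = -18 is not a perfect cube.
  y = 2: RHS = 198 is not a perfect cube.
  y = -2: RHS = -186 is not a perfect cube.
  y = 3: RHS = 654 is not a perfect cube.
  y = -3: RHS = -642 is not a perfect cube.
Continuing the search up to |y| = 40 finds no solutions either.
No (x, y) in the scanned range satisfies the equation.

No integer solutions with |y| ≤ 40.


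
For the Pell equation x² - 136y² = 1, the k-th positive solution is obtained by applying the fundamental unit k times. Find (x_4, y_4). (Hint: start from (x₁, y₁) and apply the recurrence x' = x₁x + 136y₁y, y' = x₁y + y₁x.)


Step 1: Find the fundamental solution (x₁, y₁) of x² - 136y² = 1.
  Expand √136 as a continued fraction. a₀ = ⌊√136⌋ = 11; iterate m_{k+1} = d_k·a_k − m_k, d_{k+1} = (136 − m_{k+1}²)/d_k, a_{k+1} = ⌊(a₀ + m_{k+1})/d_{k+1}⌋ (starting m₀ = 0, d₀ = 1), with convergents p_k = a_k·p_{k-1} + p_{k-2}, q_k = a_k·q_{k-1} + q_{k-2} (p₋₁ = 1, q₋₁ = 0):
  k = 0: a₀ = 11; p₀/q₀ = 11/1; p₀² − 136·q₀² = 121 − 136 = -15.
  k = 1: m = 11, d = 15, a = ⌊(11 + 11)/15⌋ = 1; p/q = (1·11 + 1)/(1·1 + 0) = 12/1; p² − 136·q² = 144 − 136 = 8.
  k = 2: m = 4, d = 8, a = ⌊(11 + 4)/8⌋ = 1; p/q = (1·12 + 11)/(1·1 + 1) = 23/2; p² − 136·q² = 529 − 544 = -15.
  k = 3: m = 4, d = 15, a = ⌊(11 + 4)/15⌋ = 1; p/q = (1·23 + 12)/(1·2 + 1) = 35/3; p² − 136·q² = 1225 − 1224 = 1.
  The first convergent with p² − 136·q² = 1 gives the fundamental solution (x₁, y₁) = (35, 3).
Step 2: Apply the recurrence (x_{n+1}, y_{n+1}) = (x₁x_n + 136y₁y_n, x₁y_n + y₁x_n) repeatedly.
  From (x_1, y_1) = (35, 3): x_2 = 35·35 + 136·3·3 = 2449; y_2 = 35·3 + 3·35 = 210.
  From (x_2, y_2) = (2449, 210): x_3 = 35·2449 + 136·3·210 = 171395; y_3 = 35·210 + 3·2449 = 14697.
  From (x_3, y_3) = (171395, 14697): x_4 = 35·171395 + 136·3·14697 = 11995201; y_4 = 35·14697 + 3·171395 = 1028580.
Step 3: Verify x_4² - 136·y_4² = 143884847030401 - 143884847030400 = 1 (should be 1). ✓

(x_1, y_1) = (35, 3); (x_4, y_4) = (11995201, 1028580).


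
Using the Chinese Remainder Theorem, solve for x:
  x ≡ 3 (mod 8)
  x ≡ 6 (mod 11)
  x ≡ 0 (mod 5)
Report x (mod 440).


Moduli 8, 11, 5 are pairwise coprime; by CRT there is a unique solution modulo M = 8 · 11 · 5 = 440.
Solve pairwise, accumulating the modulus:
  Start with x ≡ 3 (mod 8).
  Combine with x ≡ 6 (mod 11): since gcd(8, 11) = 1, we get a unique residue mod 88.
    Write x = 3 + 8·t and substitute into x ≡ 6 (mod 11): 8·t ≡ 6 − 3 = 3 (mod 11).
    The inverse of 8 mod 11 is 7 (since 8·7 = 56 = 5·11 + 1), so t ≡ 7·3 = 21 ≡ 10 (mod 11).
    Then x = 3 + 8·10 = 83, valid modulo lcm(8, 11) = 88: x ≡ 83 (mod 88).
  Combine with x ≡ 0 (mod 5): since gcd(88, 5) = 1, we get a unique residue mod 440.
    Write x = 83 + 88·t and substitute into x ≡ 0 (mod 5): 88·t ≡ 0 − 83 = -83 (mod 5).
    Reduce coefficients mod 5: 3·t ≡ 2 (mod 5).
    The inverse of 3 mod 5 is 2 (since 3·2 = 6 = 1·5 + 1), so t ≡ 2·2 = 4 ≡ 4 (mod 5).
    Then x = 83 + 88·4 = 435, valid modulo lcm(88, 5) = 440: x ≡ 435 (mod 440).
Verify: 435 mod 8 = 3 ✓, 435 mod 11 = 6 ✓, 435 mod 5 = 0 ✓.

x ≡ 435 (mod 440).


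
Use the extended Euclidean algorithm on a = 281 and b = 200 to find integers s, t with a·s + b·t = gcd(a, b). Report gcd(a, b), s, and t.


Euclidean algorithm on (281, 200) — divide until remainder is 0:
  281 = 1 · 200 + 81
  200 = 2 · 81 + 38
  81 = 2 · 38 + 5
  38 = 7 · 5 + 3
  5 = 1 · 3 + 2
  3 = 1 · 2 + 1
  2 = 2 · 1 + 0
gcd(281, 200) = 1.
Track Bezout coefficients alongside the remainders: start with r₀ = 281 = a·1 + b·0 (s = 1, t = 0) and r₁ = 200 = a·0 + b·1 (s = 0, t = 1); each new remainder r_{k+1} = r_{k-1} − q_k·r_k inherits s_{k+1} = s_{k-1} − q_k·s_k, t_{k+1} = t_{k-1} − q_k·t_k, so r_k = a·s_k + b·t_k at every step:
  q = 1: r = 81, s = 1 − 1·0 = 1, t = 0 − 1·1 = -1  (check: 281·1 + 200·(-1) = 81)
  q = 2: r = 38, s = 0 − 2·1 = -2, t = 1 − 2·(-1) = 3  (check: 281·(-2) + 200·3 = 38)
  q = 2: r = 5, s = 1 − 2·(-2) = 5, t = -1 − 2·3 = -7  (check: 281·5 + 200·(-7) = 5)
  q = 7: r = 3, s = -2 − 7·5 = -37, t = 3 − 7·(-7) = 52  (check: 281·(-37) + 200·52 = 3)
  q = 1: r = 2, s = 5 − 1·(-37) = 42, t = -7 − 1·52 = -59  (check: 281·42 + 200·(-59) = 2)
  q = 1: r = 1, s = -37 − 1·42 = -79, t = 52 − 1·(-59) = 111  (check: 281·(-79) + 200·111 = 1)
The row with r = 1 (the gcd) gives the Bezout coefficients s = -79, t = 111.
Result: 281 · (-79) + 200 · (111) = 1.

gcd(281, 200) = 1; s = -79, t = 111 (check: 281·(-79) + 200·111 = 1).


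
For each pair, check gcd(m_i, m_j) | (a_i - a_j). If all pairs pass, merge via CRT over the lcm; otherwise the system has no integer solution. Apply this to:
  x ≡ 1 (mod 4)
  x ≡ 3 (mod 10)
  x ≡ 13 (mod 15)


Moduli 4, 10, 15 are not pairwise coprime, so CRT works modulo lcm(m_i) when all pairwise compatibility conditions hold.
Pairwise compatibility: gcd(m_i, m_j) must divide a_i - a_j for every pair.
Merge one congruence at a time:
  Start: x ≡ 1 (mod 4).
  Combine with x ≡ 3 (mod 10): gcd(4, 10) = 2; 3 - 1 = 2, which IS divisible by 2, so compatible.
    Write x = 1 + 4·t and substitute into x ≡ 3 (mod 10): 4·t ≡ 3 − 1 = 2 (mod 10).
    Divide the congruence (and modulus) by g = 2: 2·t ≡ 1 (mod 5).
    The inverse of 2 mod 5 is 3 (since 2·3 = 6 = 1·5 + 1), so t ≡ 3·1 = 3 ≡ 3 (mod 5).
    Then x = 1 + 4·3 = 13, valid modulo lcm(4, 10) = 20: x ≡ 13 (mod 20).
  Combine with x ≡ 13 (mod 15): gcd(20, 15) = 5; 13 - 13 = 0, which IS divisible by 5, so compatible.
    Write x = 13 + 20·t and substitute into x ≡ 13 (mod 15): 20·t ≡ 13 − 13 = 0 (mod 15).
    Divide the congruence (and modulus) by g = 5: 4·t ≡ 0 (mod 3).
    Reduce coefficients mod 3: 1·t ≡ 0 (mod 3).
    So t ≡ 0 (mod 3).
    Then x = 13 + 20·0 = 13, valid modulo lcm(20, 15) = 60: x ≡ 13 (mod 60).
Verify: 13 mod 4 = 1, 13 mod 10 = 3, 13 mod 15 = 13.

x ≡ 13 (mod 60).


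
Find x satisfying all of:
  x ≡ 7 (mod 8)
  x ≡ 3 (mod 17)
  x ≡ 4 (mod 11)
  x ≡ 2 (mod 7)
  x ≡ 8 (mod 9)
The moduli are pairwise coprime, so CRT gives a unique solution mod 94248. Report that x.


Product of moduli M = 8 · 17 · 11 · 7 · 9 = 94248.
Merge one congruence at a time:
  Start: x ≡ 7 (mod 8).
  Combine with x ≡ 3 (mod 17); new modulus lcm = 136.
    Write x = 7 + 8·t and substitute into x ≡ 3 (mod 17): 8·t ≡ 3 − 7 = -4 (mod 17).
    Reduce coefficients mod 17: 8·t ≡ 13 (mod 17).
    The inverse of 8 mod 17 is 15 (since 8·15 = 120 = 7·17 + 1), so t ≡ 15·13 = 195 ≡ 8 (mod 17).
    Then x = 7 + 8·8 = 71, valid modulo lcm(8, 17) = 136: x ≡ 71 (mod 136).
  Combine with x ≡ 4 (mod 11); new modulus lcm = 1496.
    Write x = 71 + 136·t and substitute into x ≡ 4 (mod 11): 136·t ≡ 4 − 71 = -67 (mod 11).
    Reduce coefficients mod 11: 4·t ≡ 10 (mod 11).
    The inverse of 4 mod 11 is 3 (since 4·3 = 12 = 1·11 + 1), so t ≡ 3·10 = 30 ≡ 8 (mod 11).
    Then x = 71 + 136·8 = 1159, valid modulo lcm(136, 11) = 1496: x ≡ 1159 (mod 1496).
  Combine with x ≡ 2 (mod 7); new modulus lcm = 10472.
    Write x = 1159 + 1496·t and substitute into x ≡ 2 (mod 7): 1496·t ≡ 2 − 1159 = -1157 (mod 7).
    Reduce coefficients mod 7: 5·t ≡ 5 (mod 7).
    The inverse of 5 mod 7 is 3 (since 5·3 = 15 = 2·7 + 1), so t ≡ 3·5 = 15 ≡ 1 (mod 7).
    Then x = 1159 + 1496·1 = 2655, valid modulo lcm(1496, 7) = 10472: x ≡ 2655 (mod 10472).
  Combine with x ≡ 8 (mod 9); new modulus lcm = 94248.
    Write x = 2655 + 10472·t and substitute into x ≡ 8 (mod 9): 10472·t ≡ 8 − 2655 = -2647 (mod 9).
    Reduce coefficients mod 9: 5·t ≡ 8 (mod 9).
    The inverse of 5 mod 9 is 2 (since 5·2 = 10 = 1·9 + 1), so t ≡ 2·8 = 16 ≡ 7 (mod 9).
    Then x = 2655 + 10472·7 = 75959, valid modulo lcm(10472, 9) = 94248: x ≡ 75959 (mod 94248).
Verify against each original: 75959 mod 8 = 7, 75959 mod 17 = 3, 75959 mod 11 = 4, 75959 mod 7 = 2, 75959 mod 9 = 8.

x ≡ 75959 (mod 94248).


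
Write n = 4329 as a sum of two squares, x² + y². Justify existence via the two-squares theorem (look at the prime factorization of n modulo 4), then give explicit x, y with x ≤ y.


Step 1: Factor n = 4329 = 3^2 · 13 · 37.
Step 2: Check the mod-4 condition on each prime factor: 3 ≡ 3 (mod 4), exponent 2 (must be even); 13 ≡ 1 (mod 4), exponent 1; 37 ≡ 1 (mod 4), exponent 1.
All primes ≡ 3 (mod 4) appear to even exponent (or don't appear), so by the two-squares theorem n IS expressible as a sum of two squares.
Step 3: Build a representation. Group n = k² · m with k = 3 and m = 13 · 37 = 481 (a product of primes ≡ 1 (mod 4)); a representation of m scales to one of n via (k·x)² + (k·y)² = k²(x² + y²). Each prime p ≡ 1 (mod 4) is itself a sum of two squares; find a² by testing p − a² for a perfect square:
  13: 13 − 1² = 12, 13 − 2² = 9 = 3² ⇒ 13 = 2² + 3².
  37: 37 − 1² = 36 = 6² ⇒ 37 = 1² + 6².
  Combine using the Brahmagupta–Fibonacci identity (a² + b²)(c² + d²) = (ac − bd)² + (ad + bc)² = (ac + bd)² + (ad − bc)²:
  13 · 37 = 481: from (2² + 3²)(1² + 6²), take (2·1 − 3·6, 2·6 + 3·1) = (2 − 18, 12 + 3) = (-16, 15); dropping signs (only squares matter) gives (16, 15); check 16² + 15² = 256 + 225 = 481 ✓.
  Scale by k = 3: (3·16, 3·15) = (48, 45).
Step 4: Order so x ≤ y and verify: 45² + 48² = 2025 + 2304 = 4329 = n. ✓

n = 4329 = 45² + 48² (one valid representation with x ≤ y).


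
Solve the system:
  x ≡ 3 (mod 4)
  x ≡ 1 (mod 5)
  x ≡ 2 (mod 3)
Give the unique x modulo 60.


Moduli 4, 5, 3 are pairwise coprime; by CRT there is a unique solution modulo M = 4 · 5 · 3 = 60.
Solve pairwise, accumulating the modulus:
  Start with x ≡ 3 (mod 4).
  Combine with x ≡ 1 (mod 5): since gcd(4, 5) = 1, we get a unique residue mod 20.
    Write x = 3 + 4·t and substitute into x ≡ 1 (mod 5): 4·t ≡ 1 − 3 = -2 (mod 5).
    Reduce coefficients mod 5: 4·t ≡ 3 (mod 5).
    The inverse of 4 mod 5 is 4 (since 4·4 = 16 = 3·5 + 1), so t ≡ 4·3 = 12 ≡ 2 (mod 5).
    Then x = 3 + 4·2 = 11, valid modulo lcm(4, 5) = 20: x ≡ 11 (mod 20).
  Combine with x ≡ 2 (mod 3): since gcd(20, 3) = 1, we get a unique residue mod 60.
    Write x = 11 + 20·t and substitute into x ≡ 2 (mod 3): 20·t ≡ 2 − 11 = -9 (mod 3).
    Reduce coefficients mod 3: 2·t ≡ 0 (mod 3).
    The inverse of 2 mod 3 is 2 (since 2·2 = 4 = 1·3 + 1), so t ≡ 2·0 = 0 ≡ 0 (mod 3).
    Then x = 11 + 20·0 = 11, valid modulo lcm(20, 3) = 60: x ≡ 11 (mod 60).
Verify: 11 mod 4 = 3 ✓, 11 mod 5 = 1 ✓, 11 mod 3 = 2 ✓.

x ≡ 11 (mod 60).


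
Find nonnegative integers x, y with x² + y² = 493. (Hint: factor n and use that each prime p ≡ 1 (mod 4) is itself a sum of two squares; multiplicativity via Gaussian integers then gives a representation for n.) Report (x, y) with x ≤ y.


Step 1: Factor n = 493 = 17 · 29.
Step 2: Check the mod-4 condition on each prime factor: 17 ≡ 1 (mod 4), exponent 1; 29 ≡ 1 (mod 4), exponent 1.
All primes ≡ 3 (mod 4) appear to even exponent (or don't appear), so by the two-squares theorem n IS expressible as a sum of two squares.
Step 3: Build a representation. Here n = 17 · 29 is a product of primes ≡ 1 (mod 4). Each prime p ≡ 1 (mod 4) is itself a sum of two squares; find a² by testing p − a² for a perfect square:
  17: 17 − 1² = 16 = 4² ⇒ 17 = 1² + 4².
  29: 29 − 1² = 28, 29 − 2² = 25 = 5² ⇒ 29 = 2² + 5².
  Combine using the Brahmagupta–Fibonacci identity (a² + b²)(c² + d²) = (ac − bd)² + (ad + bc)² = (ac + bd)² + (ad − bc)²:
  17 · 29 = 493: from (1² + 4²)(2² + 5²), take (1·2 − 4·5, 1·5 + 4·2) = (2 − 20, 5 + 8) = (-18, 13); dropping signs (only squares matter) gives (18, 13); check 18² + 13² = 324 + 169 = 493 ✓.
Step 4: Order so x ≤ y and verify: 13² + 18² = 169 + 324 = 493 = n. ✓

n = 493 = 13² + 18² (one valid representation with x ≤ y).


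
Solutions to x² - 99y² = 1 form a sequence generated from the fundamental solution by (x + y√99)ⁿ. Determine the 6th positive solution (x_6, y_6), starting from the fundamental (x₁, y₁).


Step 1: Find the fundamental solution (x₁, y₁) of x² - 99y² = 1.
  Expand √99 as a continued fraction. a₀ = ⌊√99⌋ = 9; iterate m_{k+1} = d_k·a_k − m_k, d_{k+1} = (99 − m_{k+1}²)/d_k, a_{k+1} = ⌊(a₀ + m_{k+1})/d_{k+1}⌋ (starting m₀ = 0, d₀ = 1), with convergents p_k = a_k·p_{k-1} + p_{k-2}, q_k = a_k·q_{k-1} + q_{k-2} (p₋₁ = 1, q₋₁ = 0):
  k = 0: a₀ = 9; p₀/q₀ = 9/1; p₀² − 99·q₀² = 81 − 99 = -18.
  k = 1: m = 9, d = 18, a = ⌊(9 + 9)/18⌋ = 1; p/q = (1·9 + 1)/(1·1 + 0) = 10/1; p² − 99·q² = 100 − 99 = 1.
  The first convergent with p² − 99·q² = 1 gives the fundamental solution (x₁, y₁) = (10, 1).
Step 2: Apply the recurrence (x_{n+1}, y_{n+1}) = (x₁x_n + 99y₁y_n, x₁y_n + y₁x_n) repeatedly.
  From (x_1, y_1) = (10, 1): x_2 = 10·10 + 99·1·1 = 199; y_2 = 10·1 + 1·10 = 20.
  From (x_2, y_2) = (199, 20): x_3 = 10·199 + 99·1·20 = 3970; y_3 = 10·20 + 1·199 = 399.
  From (x_3, y_3) = (3970, 399): x_4 = 10·3970 + 99·1·399 = 79201; y_4 = 10·399 + 1·3970 = 7960.
  From (x_4, y_4) = (79201, 7960): x_5 = 10·79201 + 99·1·7960 = 1580050; y_5 = 10·7960 + 1·79201 = 158801.
  From (x_5, y_5) = (1580050, 158801): x_6 = 10·1580050 + 99·1·158801 = 31521799; y_6 = 10·158801 + 1·1580050 = 3168060.
Step 3: Verify x_6² - 99·y_6² = 993623812196401 - 993623812196400 = 1 (should be 1). ✓

(x_1, y_1) = (10, 1); (x_6, y_6) = (31521799, 3168060).


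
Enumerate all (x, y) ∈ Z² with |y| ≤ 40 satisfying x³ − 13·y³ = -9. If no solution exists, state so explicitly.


The equation is x³ - 13y³ = -9. For fixed y, x³ = 13·y³ − 9, so a solution requires the RHS to be a perfect cube.
Strategy: iterate y from -40 to 40, compute RHS = 13·y³ − 9, and check whether it is a (positive or negative) perfect cube.
Check small values of y:
  y = 0: RHS = -9 is not a perfect cube.
  y = 1: RHS = 4 is not a perfect cube.
  y = -1: RHS = -22 is not a perfect cube.
  y = 2: RHS = 95 is not a perfect cube.
  y = -2: RHS = -113 is not a perfect cube.
  y = 3: RHS = 342 is not a perfect cube.
  y = -3: RHS = -360 is not a perfect cube.
Continuing the search up to |y| = 40 finds no solutions either.
No (x, y) in the scanned range satisfies the equation.

No integer solutions with |y| ≤ 40.


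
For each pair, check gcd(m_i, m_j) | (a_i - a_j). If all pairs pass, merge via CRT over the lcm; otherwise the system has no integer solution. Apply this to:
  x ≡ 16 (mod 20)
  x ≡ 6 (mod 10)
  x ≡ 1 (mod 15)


Moduli 20, 10, 15 are not pairwise coprime, so CRT works modulo lcm(m_i) when all pairwise compatibility conditions hold.
Pairwise compatibility: gcd(m_i, m_j) must divide a_i - a_j for every pair.
Merge one congruence at a time:
  Start: x ≡ 16 (mod 20).
  Combine with x ≡ 6 (mod 10): gcd(20, 10) = 10; 6 - 16 = -10, which IS divisible by 10, so compatible.
    Write x = 16 + 20·t and substitute into x ≡ 6 (mod 10): 20·t ≡ 6 − 16 = -10 (mod 10).
    Divide the congruence (and modulus) by g = 10: 2·t ≡ -1 (mod 1).
    Modulo 1 every t works; take t = 0.
    Then x = 16 + 20·0 = 16, valid modulo lcm(20, 10) = 20: x ≡ 16 (mod 20).
  Combine with x ≡ 1 (mod 15): gcd(20, 15) = 5; 1 - 16 = -15, which IS divisible by 5, so compatible.
    Write x = 16 + 20·t and substitute into x ≡ 1 (mod 15): 20·t ≡ 1 − 16 = -15 (mod 15).
    Divide the congruence (and modulus) by g = 5: 4·t ≡ -3 (mod 3).
    Reduce coefficients mod 3: 1·t ≡ 0 (mod 3).
    So t ≡ 0 (mod 3).
    Then x = 16 + 20·0 = 16, valid modulo lcm(20, 15) = 60: x ≡ 16 (mod 60).
Verify: 16 mod 20 = 16, 16 mod 10 = 6, 16 mod 15 = 1.

x ≡ 16 (mod 60).
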